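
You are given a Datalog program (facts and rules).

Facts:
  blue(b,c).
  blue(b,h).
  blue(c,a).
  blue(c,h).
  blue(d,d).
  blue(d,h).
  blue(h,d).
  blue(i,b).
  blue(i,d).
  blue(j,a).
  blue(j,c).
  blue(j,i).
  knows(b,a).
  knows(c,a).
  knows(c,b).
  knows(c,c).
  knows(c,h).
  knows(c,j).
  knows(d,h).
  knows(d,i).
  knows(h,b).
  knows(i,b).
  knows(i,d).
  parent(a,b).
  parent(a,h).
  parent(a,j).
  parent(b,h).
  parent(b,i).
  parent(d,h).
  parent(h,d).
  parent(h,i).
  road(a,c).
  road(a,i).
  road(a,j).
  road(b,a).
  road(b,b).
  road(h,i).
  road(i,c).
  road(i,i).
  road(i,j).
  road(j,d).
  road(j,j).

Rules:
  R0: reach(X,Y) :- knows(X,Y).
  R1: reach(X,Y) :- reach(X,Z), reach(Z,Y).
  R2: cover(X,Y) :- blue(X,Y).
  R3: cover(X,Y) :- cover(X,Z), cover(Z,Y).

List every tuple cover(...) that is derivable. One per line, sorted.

cover(b,a)
cover(b,c)
cover(b,d)
cover(b,h)
cover(c,a)
cover(c,d)
cover(c,h)
cover(d,d)
cover(d,h)
cover(h,d)
cover(h,h)
cover(i,a)
cover(i,b)
cover(i,c)
cover(i,d)
cover(i,h)
cover(j,a)
cover(j,b)
cover(j,c)
cover(j,d)
cover(j,h)
cover(j,i)

round 1: derive cover(b,c) via R2 from blue(b,c)
round 1: derive cover(b,h) via R2 from blue(b,h)
round 1: derive cover(c,a) via R2 from blue(c,a)
round 1: derive cover(c,h) via R2 from blue(c,h)
round 1: derive cover(d,d) via R2 from blue(d,d)
round 1: derive cover(d,h) via R2 from blue(d,h)
round 1: derive cover(h,d) via R2 from blue(h,d)
round 1: derive cover(i,b) via R2 from blue(i,b)
round 1: derive cover(i,d) via R2 from blue(i,d)
round 1: derive cover(j,a) via R2 from blue(j,a)
round 1: derive cover(j,c) via R2 from blue(j,c)
round 1: derive cover(j,i) via R2 from blue(j,i)
round 2: derive cover(b,a) via R3 from cover(b,c), cover(c,a)
round 2: derive cover(b,d) via R3 from cover(b,h), cover(h,d)
round 2: derive cover(c,d) via R3 from cover(c,h), cover(h,d)
round 2: derive cover(h,h) via R3 from cover(h,d), cover(d,h)
round 2: derive cover(i,c) via R3 from cover(i,b), cover(b,c)
round 2: derive cover(i,h) via R3 from cover(i,b), cover(b,h)
round 2: derive cover(j,b) via R3 from cover(j,i), cover(i,b)
round 2: derive cover(j,d) via R3 from cover(j,i), cover(i,d)
round 2: derive cover(j,h) via R3 from cover(j,c), cover(c,h)
round 3: derive cover(i,a) via R3 from cover(i,b), cover(b,a)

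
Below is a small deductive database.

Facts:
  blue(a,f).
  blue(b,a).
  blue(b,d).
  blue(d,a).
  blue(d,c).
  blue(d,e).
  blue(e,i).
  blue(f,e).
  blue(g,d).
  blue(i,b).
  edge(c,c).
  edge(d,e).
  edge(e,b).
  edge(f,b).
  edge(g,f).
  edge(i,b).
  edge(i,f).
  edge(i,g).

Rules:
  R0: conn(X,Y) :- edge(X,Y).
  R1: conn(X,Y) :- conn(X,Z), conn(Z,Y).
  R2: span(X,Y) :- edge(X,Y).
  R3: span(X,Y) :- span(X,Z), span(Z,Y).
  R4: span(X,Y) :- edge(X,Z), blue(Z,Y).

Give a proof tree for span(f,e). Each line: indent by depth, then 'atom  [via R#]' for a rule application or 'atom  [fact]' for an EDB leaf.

round 1: derive span(c,c) via R2 from edge(c,c)
round 1: derive span(d,e) via R2 from edge(d,e)
round 1: derive span(e,b) via R2 from edge(e,b)
round 1: derive span(f,b) via R2 from edge(f,b)
round 1: derive span(g,f) via R2 from edge(g,f)
round 1: derive span(i,b) via R2 from edge(i,b)
round 1: derive span(i,f) via R2 from edge(i,f)
round 1: derive span(i,g) via R2 from edge(i,g)
round 1: derive span(d,i) via R4 from edge(d,e), blue(e,i)
round 1: derive span(e,a) via R4 from edge(e,b), blue(b,a)
round 1: derive span(e,d) via R4 from edge(e,b), blue(b,d)
round 1: derive span(f,a) via R4 from edge(f,b), blue(b,a)
round 1: derive span(f,d) via R4 from edge(f,b), blue(b,d)
round 1: derive span(g,e) via R4 from edge(g,f), blue(f,e)
round 1: derive span(i,a) via R4 from edge(i,b), blue(b,a)
round 1: derive span(i,d) via R4 from edge(i,b), blue(b,d)
round 1: derive span(i,e) via R4 from edge(i,f), blue(f,e)
round 2: derive span(d,a) via R3 from span(d,e), span(e,a)
round 2: derive span(d,b) via R3 from span(d,e), span(e,b)
round 2: derive span(d,d) via R3 from span(d,e), span(e,d)
round 2: derive span(d,f) via R3 from span(d,i), span(i,f)
round 2: derive span(d,g) via R3 from span(d,i), span(i,g)
round 2: derive span(e,e) via R3 from span(e,d), span(d,e)
round 2: derive span(e,i) via R3 from span(e,d), span(d,i)
round 2: derive span(f,e) via R3 from span(f,d), span(d,e)
round 2: derive span(f,i) via R3 from span(f,d), span(d,i)
round 2: derive span(g,a) via R3 from span(g,e), span(e,a)
round 2: derive span(g,b) via R3 from span(g,e), span(e,b)
round 2: derive span(g,d) via R3 from span(g,e), span(e,d)
round 2: derive span(i,i) via R3 from span(i,d), span(d,i)
round 3: derive span(e,f) via R3 from span(e,d), span(d,f)
round 3: derive span(e,g) via R3 from span(e,d), span(d,g)
round 3: derive span(f,f) via R3 from span(f,d), span(d,f)
round 3: derive span(f,g) via R3 from span(f,d), span(d,g)
round 3: derive span(g,g) via R3 from span(g,d), span(d,g)
round 3: derive span(g,i) via R3 from span(g,d), span(d,i)

span(f,e)  [via R3]
  span(f,d)  [via R4]
    edge(f,b)  [fact]
    blue(b,d)  [fact]
  span(d,e)  [via R2]
    edge(d,e)  [fact]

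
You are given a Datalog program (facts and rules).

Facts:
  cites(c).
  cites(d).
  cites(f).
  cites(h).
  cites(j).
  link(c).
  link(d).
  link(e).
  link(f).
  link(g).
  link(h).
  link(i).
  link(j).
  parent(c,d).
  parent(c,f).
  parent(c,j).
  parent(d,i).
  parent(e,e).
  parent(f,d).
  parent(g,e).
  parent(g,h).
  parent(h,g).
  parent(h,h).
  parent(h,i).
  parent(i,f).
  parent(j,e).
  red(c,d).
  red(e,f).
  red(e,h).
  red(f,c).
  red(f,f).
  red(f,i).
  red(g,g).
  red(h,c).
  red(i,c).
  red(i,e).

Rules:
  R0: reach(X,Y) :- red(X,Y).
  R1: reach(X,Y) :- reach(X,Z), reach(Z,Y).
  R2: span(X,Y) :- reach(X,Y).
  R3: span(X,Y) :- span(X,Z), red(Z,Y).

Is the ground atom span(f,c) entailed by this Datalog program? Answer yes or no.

yes

round 1: derive reach(c,d) via R0 from red(c,d)
round 1: derive reach(e,f) via R0 from red(e,f)
round 1: derive reach(e,h) via R0 from red(e,h)
round 1: derive reach(f,c) via R0 from red(f,c)
round 1: derive reach(f,f) via R0 from red(f,f)
round 1: derive reach(f,i) via R0 from red(f,i)
round 1: derive reach(g,g) via R0 from red(g,g)
round 1: derive reach(h,c) via R0 from red(h,c)
round 1: derive reach(i,c) via R0 from red(i,c)
round 1: derive reach(i,e) via R0 from red(i,e)
round 2: derive reach(e,c) via R1 from reach(e,f), reach(f,c)
round 2: derive reach(e,i) via R1 from reach(e,f), reach(f,i)
round 2: derive reach(f,d) via R1 from reach(f,c), reach(c,d)
round 2: derive reach(f,e) via R1 from reach(f,i), reach(i,e)
round 2: derive reach(h,d) via R1 from reach(h,c), reach(c,d)
round 2: derive reach(i,d) via R1 from reach(i,c), reach(c,d)
round 2: derive reach(i,f) via R1 from reach(i,e), reach(e,f)
round 2: derive reach(i,h) via R1 from reach(i,e), reach(e,h)
round 2: derive span(c,d) via R2 from reach(c,d)
round 2: derive span(e,f) via R2 from reach(e,f)
round 2: derive span(e,h) via R2 from reach(e,h)
round 2: derive span(f,c) via R2 from reach(f,c)
round 2: derive span(f,f) via R2 from reach(f,f)
round 2: derive span(f,i) via R2 from reach(f,i)
round 2: derive span(g,g) via R2 from reach(g,g)
round 2: derive span(h,c) via R2 from reach(h,c)
round 2: derive span(i,c) via R2 from reach(i,c)
round 2: derive span(i,e) via R2 from reach(i,e)
round 3: derive reach(e,d) via R1 from reach(e,c), reach(c,d)
round 3: derive reach(e,e) via R1 from reach(e,f), reach(f,e)
round 3: derive reach(f,h) via R1 from reach(f,e), reach(e,h)
round 3: derive reach(i,i) via R1 from reach(i,e), reach(e,i)
round 3: derive span(e,c) via R2 from reach(e,c)
round 3: derive span(e,i) via R2 from reach(e,i)
round 3: derive span(f,d) via R2 from reach(f,d)
round 3: derive span(f,e) via R2 from reach(f,e)
round 3: derive span(h,d) via R2 from reach(h,d)
round 3: derive span(i,d) via R2 from reach(i,d)
round 3: derive span(i,f) via R2 from reach(i,f)
round 3: derive span(i,h) via R2 from reach(i,h)
round 4: derive span(e,d) via R2 from reach(e,d)
round 4: derive span(e,e) via R2 from reach(e,e)
round 4: derive span(f,h) via R2 from reach(f,h)
round 4: derive span(i,i) via R2 from reach(i,i)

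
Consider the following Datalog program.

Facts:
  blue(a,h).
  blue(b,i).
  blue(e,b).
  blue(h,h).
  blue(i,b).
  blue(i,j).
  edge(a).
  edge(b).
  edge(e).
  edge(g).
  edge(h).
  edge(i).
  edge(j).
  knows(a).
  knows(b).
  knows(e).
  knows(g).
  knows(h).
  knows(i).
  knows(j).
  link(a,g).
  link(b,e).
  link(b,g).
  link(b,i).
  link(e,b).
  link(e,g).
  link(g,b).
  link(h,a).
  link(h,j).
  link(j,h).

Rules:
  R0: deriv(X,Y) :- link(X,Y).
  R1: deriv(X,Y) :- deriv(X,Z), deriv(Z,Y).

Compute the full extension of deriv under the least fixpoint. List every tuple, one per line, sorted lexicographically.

deriv(a,b)
deriv(a,e)
deriv(a,g)
deriv(a,i)
deriv(b,b)
deriv(b,e)
deriv(b,g)
deriv(b,i)
deriv(e,b)
deriv(e,e)
deriv(e,g)
deriv(e,i)
deriv(g,b)
deriv(g,e)
deriv(g,g)
deriv(g,i)
deriv(h,a)
deriv(h,b)
deriv(h,e)
deriv(h,g)
deriv(h,h)
deriv(h,i)
deriv(h,j)
deriv(j,a)
deriv(j,b)
deriv(j,e)
deriv(j,g)
deriv(j,h)
deriv(j,i)
deriv(j,j)

round 1: derive deriv(a,g) via R0 from link(a,g)
round 1: derive deriv(b,e) via R0 from link(b,e)
round 1: derive deriv(b,g) via R0 from link(b,g)
round 1: derive deriv(b,i) via R0 from link(b,i)
round 1: derive deriv(e,b) via R0 from link(e,b)
round 1: derive deriv(e,g) via R0 from link(e,g)
round 1: derive deriv(g,b) via R0 from link(g,b)
round 1: derive deriv(h,a) via R0 from link(h,a)
round 1: derive deriv(h,j) via R0 from link(h,j)
round 1: derive deriv(j,h) via R0 from link(j,h)
round 2: derive deriv(a,b) via R1 from deriv(a,g), deriv(g,b)
round 2: derive deriv(b,b) via R1 from deriv(b,e), deriv(e,b)
round 2: derive deriv(e,e) via R1 from deriv(e,b), deriv(b,e)
round 2: derive deriv(e,i) via R1 from deriv(e,b), deriv(b,i)
round 2: derive deriv(g,e) via R1 from deriv(g,b), deriv(b,e)
round 2: derive deriv(g,g) via R1 from deriv(g,b), deriv(b,g)
round 2: derive deriv(g,i) via R1 from deriv(g,b), deriv(b,i)
round 2: derive deriv(h,g) via R1 from deriv(h,a), deriv(a,g)
round 2: derive deriv(h,h) via R1 from deriv(h,j), deriv(j,h)
round 2: derive deriv(j,a) via R1 from deriv(j,h), deriv(h,a)
round 2: derive deriv(j,j) via R1 from deriv(j,h), deriv(h,j)
round 3: derive deriv(a,e) via R1 from deriv(a,b), deriv(b,e)
round 3: derive deriv(a,i) via R1 from deriv(a,b), deriv(b,i)
round 3: derive deriv(h,b) via R1 from deriv(h,a), deriv(a,b)
round 3: derive deriv(h,e) via R1 from deriv(h,g), deriv(g,e)
round 3: derive deriv(h,i) via R1 from deriv(h,g), deriv(g,i)
round 3: derive deriv(j,b) via R1 from deriv(j,a), deriv(a,b)
round 3: derive deriv(j,g) via R1 from deriv(j,a), deriv(a,g)
round 4: derive deriv(j,e) via R1 from deriv(j,a), deriv(a,e)
round 4: derive deriv(j,i) via R1 from deriv(j,a), deriv(a,i)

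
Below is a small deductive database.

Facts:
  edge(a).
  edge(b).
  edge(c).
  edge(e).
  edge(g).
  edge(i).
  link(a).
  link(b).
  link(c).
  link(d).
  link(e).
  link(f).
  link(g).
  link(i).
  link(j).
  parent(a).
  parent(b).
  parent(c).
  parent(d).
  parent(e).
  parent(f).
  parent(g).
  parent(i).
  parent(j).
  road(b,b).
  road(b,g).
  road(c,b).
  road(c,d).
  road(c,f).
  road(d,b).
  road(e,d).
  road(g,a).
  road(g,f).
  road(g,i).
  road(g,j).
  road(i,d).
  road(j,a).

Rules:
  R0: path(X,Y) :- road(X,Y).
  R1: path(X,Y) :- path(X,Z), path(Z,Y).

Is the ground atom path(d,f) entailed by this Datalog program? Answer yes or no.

round 1: derive path(b,b) via R0 from road(b,b)
round 1: derive path(b,g) via R0 from road(b,g)
round 1: derive path(c,b) via R0 from road(c,b)
round 1: derive path(c,d) via R0 from road(c,d)
round 1: derive path(c,f) via R0 from road(c,f)
round 1: derive path(d,b) via R0 from road(d,b)
round 1: derive path(e,d) via R0 from road(e,d)
round 1: derive path(g,a) via R0 from road(g,a)
round 1: derive path(g,f) via R0 from road(g,f)
round 1: derive path(g,i) via R0 from road(g,i)
round 1: derive path(g,j) via R0 from road(g,j)
round 1: derive path(i,d) via R0 from road(i,d)
round 1: derive path(j,a) via R0 from road(j,a)
round 2: derive path(b,a) via R1 from path(b,g), path(g,a)
round 2: derive path(b,f) via R1 from path(b,g), path(g,f)
round 2: derive path(b,i) via R1 from path(b,g), path(g,i)
round 2: derive path(b,j) via R1 from path(b,g), path(g,j)
round 2: derive path(c,g) via R1 from path(c,b), path(b,g)
round 2: derive path(d,g) via R1 from path(d,b), path(b,g)
round 2: derive path(e,b) via R1 from path(e,d), path(d,b)
round 2: derive path(g,d) via R1 from path(g,i), path(i,d)
round 2: derive path(i,b) via R1 from path(i,d), path(d,b)
round 3: derive path(b,d) via R1 from path(b,g), path(g,d)
round 3: derive path(c,a) via R1 from path(c,b), path(b,a)
round 3: derive path(c,i) via R1 from path(c,b), path(b,i)
round 3: derive path(c,j) via R1 from path(c,b), path(b,j)
round 3: derive path(d,a) via R1 from path(d,b), path(b,a)
round 3: derive path(d,d) via R1 from path(d,g), path(g,d)
round 3: derive path(d,f) via R1 from path(d,b), path(b,f)
round 3: derive path(d,i) via R1 from path(d,b), path(b,i)
round 3: derive path(d,j) via R1 from path(d,b), path(b,j)
round 3: derive path(e,a) via R1 from path(e,b), path(b,a)
round 3: derive path(e,f) via R1 from path(e,b), path(b,f)
round 3: derive path(e,g) via R1 from path(e,b), path(b,g)
round 3: derive path(e,i) via R1 from path(e,b), path(b,i)
round 3: derive path(e,j) via R1 from path(e,b), path(b,j)
round 3: derive path(g,b) via R1 from path(g,d), path(d,b)
round 3: derive path(g,g) via R1 from path(g,d), path(d,g)
round 3: derive path(i,a) via R1 from path(i,b), path(b,a)
round 3: derive path(i,f) via R1 from path(i,b), path(b,f)
round 3: derive path(i,g) via R1 from path(i,b), path(b,g)
round 3: derive path(i,i) via R1 from path(i,b), path(b,i)
round 3: derive path(i,j) via R1 from path(i,b), path(b,j)

yes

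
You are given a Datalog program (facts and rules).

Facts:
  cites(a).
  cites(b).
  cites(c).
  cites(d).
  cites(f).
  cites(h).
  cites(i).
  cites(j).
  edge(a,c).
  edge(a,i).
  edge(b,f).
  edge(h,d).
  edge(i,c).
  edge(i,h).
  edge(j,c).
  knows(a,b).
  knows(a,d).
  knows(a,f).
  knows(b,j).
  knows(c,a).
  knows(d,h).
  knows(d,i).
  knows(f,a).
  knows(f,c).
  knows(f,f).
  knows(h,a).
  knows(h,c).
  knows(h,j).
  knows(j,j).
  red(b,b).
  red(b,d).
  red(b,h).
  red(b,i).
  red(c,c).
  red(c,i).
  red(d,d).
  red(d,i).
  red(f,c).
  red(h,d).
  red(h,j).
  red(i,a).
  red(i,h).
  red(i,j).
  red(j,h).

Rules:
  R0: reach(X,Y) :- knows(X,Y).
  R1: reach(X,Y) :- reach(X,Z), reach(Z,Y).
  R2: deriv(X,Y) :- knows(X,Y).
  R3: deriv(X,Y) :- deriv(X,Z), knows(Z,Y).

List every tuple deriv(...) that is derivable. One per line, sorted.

round 1: derive deriv(a,b) via R2 from knows(a,b)
round 1: derive deriv(a,d) via R2 from knows(a,d)
round 1: derive deriv(a,f) via R2 from knows(a,f)
round 1: derive deriv(b,j) via R2 from knows(b,j)
round 1: derive deriv(c,a) via R2 from knows(c,a)
round 1: derive deriv(d,h) via R2 from knows(d,h)
round 1: derive deriv(d,i) via R2 from knows(d,i)
round 1: derive deriv(f,a) via R2 from knows(f,a)
round 1: derive deriv(f,c) via R2 from knows(f,c)
round 1: derive deriv(f,f) via R2 from knows(f,f)
round 1: derive deriv(h,a) via R2 from knows(h,a)
round 1: derive deriv(h,c) via R2 from knows(h,c)
round 1: derive deriv(h,j) via R2 from knows(h,j)
round 1: derive deriv(j,j) via R2 from knows(j,j)
round 2: derive deriv(a,a) via R3 from deriv(a,f), knows(f,a)
round 2: derive deriv(a,c) via R3 from deriv(a,f), knows(f,c)
round 2: derive deriv(a,h) via R3 from deriv(a,d), knows(d,h)
round 2: derive deriv(a,i) via R3 from deriv(a,d), knows(d,i)
round 2: derive deriv(a,j) via R3 from deriv(a,b), knows(b,j)
round 2: derive deriv(c,b) via R3 from deriv(c,a), knows(a,b)
round 2: derive deriv(c,d) via R3 from deriv(c,a), knows(a,d)
round 2: derive deriv(c,f) via R3 from deriv(c,a), knows(a,f)
round 2: derive deriv(d,a) via R3 from deriv(d,h), knows(h,a)
round 2: derive deriv(d,c) via R3 from deriv(d,h), knows(h,c)
round 2: derive deriv(d,j) via R3 from deriv(d,h), knows(h,j)
round 2: derive deriv(f,b) via R3 from deriv(f,a), knows(a,b)
round 2: derive deriv(f,d) via R3 from deriv(f,a), knows(a,d)
round 2: derive deriv(h,b) via R3 from deriv(h,a), knows(a,b)
round 2: derive deriv(h,d) via R3 from deriv(h,a), knows(a,d)
round 2: derive deriv(h,f) via R3 from deriv(h,a), knows(a,f)
round 3: derive deriv(c,c) via R3 from deriv(c,f), knows(f,c)
round 3: derive deriv(c,h) via R3 from deriv(c,d), knows(d,h)
round 3: derive deriv(c,i) via R3 from deriv(c,d), knows(d,i)
round 3: derive deriv(c,j) via R3 from deriv(c,b), knows(b,j)
round 3: derive deriv(d,b) via R3 from deriv(d,a), knows(a,b)
round 3: derive deriv(d,d) via R3 from deriv(d,a), knows(a,d)
round 3: derive deriv(d,f) via R3 from deriv(d,a), knows(a,f)
round 3: derive deriv(f,h) via R3 from deriv(f,d), knows(d,h)
round 3: derive deriv(f,i) via R3 from deriv(f,d), knows(d,i)
round 3: derive deriv(f,j) via R3 from deriv(f,b), knows(b,j)
round 3: derive deriv(h,h) via R3 from deriv(h,d), knows(d,h)
round 3: derive deriv(h,i) via R3 from deriv(h,d), knows(d,i)

deriv(a,a)
deriv(a,b)
deriv(a,c)
deriv(a,d)
deriv(a,f)
deriv(a,h)
deriv(a,i)
deriv(a,j)
deriv(b,j)
deriv(c,a)
deriv(c,b)
deriv(c,c)
deriv(c,d)
deriv(c,f)
deriv(c,h)
deriv(c,i)
deriv(c,j)
deriv(d,a)
deriv(d,b)
deriv(d,c)
deriv(d,d)
deriv(d,f)
deriv(d,h)
deriv(d,i)
deriv(d,j)
deriv(f,a)
deriv(f,b)
deriv(f,c)
deriv(f,d)
deriv(f,f)
deriv(f,h)
deriv(f,i)
deriv(f,j)
deriv(h,a)
deriv(h,b)
deriv(h,c)
deriv(h,d)
deriv(h,f)
deriv(h,h)
deriv(h,i)
deriv(h,j)
deriv(j,j)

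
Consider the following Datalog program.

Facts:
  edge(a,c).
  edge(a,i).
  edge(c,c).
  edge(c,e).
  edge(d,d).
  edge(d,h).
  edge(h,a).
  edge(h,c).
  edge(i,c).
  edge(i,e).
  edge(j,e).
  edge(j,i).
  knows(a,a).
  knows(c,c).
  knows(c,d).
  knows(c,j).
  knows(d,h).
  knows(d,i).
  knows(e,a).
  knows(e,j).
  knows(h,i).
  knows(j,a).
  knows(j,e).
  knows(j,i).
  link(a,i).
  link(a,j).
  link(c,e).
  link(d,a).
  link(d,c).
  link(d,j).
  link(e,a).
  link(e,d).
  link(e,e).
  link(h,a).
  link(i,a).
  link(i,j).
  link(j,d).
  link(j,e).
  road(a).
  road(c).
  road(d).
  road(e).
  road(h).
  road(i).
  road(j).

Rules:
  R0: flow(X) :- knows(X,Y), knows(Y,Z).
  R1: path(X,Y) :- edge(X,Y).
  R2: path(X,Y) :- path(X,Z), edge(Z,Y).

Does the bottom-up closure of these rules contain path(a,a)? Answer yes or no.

no

round 1: derive path(a,c) via R1 from edge(a,c)
round 1: derive path(a,i) via R1 from edge(a,i)
round 1: derive path(c,c) via R1 from edge(c,c)
round 1: derive path(c,e) via R1 from edge(c,e)
round 1: derive path(d,d) via R1 from edge(d,d)
round 1: derive path(d,h) via R1 from edge(d,h)
round 1: derive path(h,a) via R1 from edge(h,a)
round 1: derive path(h,c) via R1 from edge(h,c)
round 1: derive path(i,c) via R1 from edge(i,c)
round 1: derive path(i,e) via R1 from edge(i,e)
round 1: derive path(j,e) via R1 from edge(j,e)
round 1: derive path(j,i) via R1 from edge(j,i)
round 2: derive path(a,e) via R2 from path(a,c), edge(c,e)
round 2: derive path(d,a) via R2 from path(d,h), edge(h,a)
round 2: derive path(d,c) via R2 from path(d,h), edge(h,c)
round 2: derive path(h,e) via R2 from path(h,c), edge(c,e)
round 2: derive path(h,i) via R2 from path(h,a), edge(a,i)
round 2: derive path(j,c) via R2 from path(j,i), edge(i,c)
round 3: derive path(d,e) via R2 from path(d,c), edge(c,e)
round 3: derive path(d,i) via R2 from path(d,a), edge(a,i)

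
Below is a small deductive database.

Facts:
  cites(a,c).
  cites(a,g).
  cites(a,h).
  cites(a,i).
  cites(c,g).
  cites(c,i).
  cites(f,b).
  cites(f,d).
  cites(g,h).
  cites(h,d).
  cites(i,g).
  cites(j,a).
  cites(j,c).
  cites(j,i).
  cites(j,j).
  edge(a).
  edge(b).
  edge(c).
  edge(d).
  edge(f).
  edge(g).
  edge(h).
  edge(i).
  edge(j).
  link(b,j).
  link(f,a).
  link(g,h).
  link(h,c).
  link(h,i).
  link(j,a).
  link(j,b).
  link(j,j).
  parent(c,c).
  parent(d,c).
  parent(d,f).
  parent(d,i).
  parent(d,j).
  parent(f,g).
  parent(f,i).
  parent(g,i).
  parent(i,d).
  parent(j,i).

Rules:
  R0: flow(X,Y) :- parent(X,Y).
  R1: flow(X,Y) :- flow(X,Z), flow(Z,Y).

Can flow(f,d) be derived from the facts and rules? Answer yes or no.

round 1: derive flow(c,c) via R0 from parent(c,c)
round 1: derive flow(d,c) via R0 from parent(d,c)
round 1: derive flow(d,f) via R0 from parent(d,f)
round 1: derive flow(d,i) via R0 from parent(d,i)
round 1: derive flow(d,j) via R0 from parent(d,j)
round 1: derive flow(f,g) via R0 from parent(f,g)
round 1: derive flow(f,i) via R0 from parent(f,i)
round 1: derive flow(g,i) via R0 from parent(g,i)
round 1: derive flow(i,d) via R0 from parent(i,d)
round 1: derive flow(j,i) via R0 from parent(j,i)
round 2: derive flow(d,d) via R1 from flow(d,i), flow(i,d)
round 2: derive flow(d,g) via R1 from flow(d,f), flow(f,g)
round 2: derive flow(f,d) via R1 from flow(f,i), flow(i,d)
round 2: derive flow(g,d) via R1 from flow(g,i), flow(i,d)
round 2: derive flow(i,c) via R1 from flow(i,d), flow(d,c)
round 2: derive flow(i,f) via R1 from flow(i,d), flow(d,f)
round 2: derive flow(i,i) via R1 from flow(i,d), flow(d,i)
round 2: derive flow(i,j) via R1 from flow(i,d), flow(d,j)
round 2: derive flow(j,d) via R1 from flow(j,i), flow(i,d)
round 3: derive flow(f,c) via R1 from flow(f,d), flow(d,c)
round 3: derive flow(f,f) via R1 from flow(f,d), flow(d,f)
round 3: derive flow(f,j) via R1 from flow(f,d), flow(d,j)
round 3: derive flow(g,c) via R1 from flow(g,d), flow(d,c)
round 3: derive flow(g,f) via R1 from flow(g,d), flow(d,f)
round 3: derive flow(g,g) via R1 from flow(g,d), flow(d,g)
round 3: derive flow(g,j) via R1 from flow(g,d), flow(d,j)
round 3: derive flow(i,g) via R1 from flow(i,d), flow(d,g)
round 3: derive flow(j,c) via R1 from flow(j,d), flow(d,c)
round 3: derive flow(j,f) via R1 from flow(j,d), flow(d,f)
round 3: derive flow(j,g) via R1 from flow(j,d), flow(d,g)
round 3: derive flow(j,j) via R1 from flow(j,d), flow(d,j)

yes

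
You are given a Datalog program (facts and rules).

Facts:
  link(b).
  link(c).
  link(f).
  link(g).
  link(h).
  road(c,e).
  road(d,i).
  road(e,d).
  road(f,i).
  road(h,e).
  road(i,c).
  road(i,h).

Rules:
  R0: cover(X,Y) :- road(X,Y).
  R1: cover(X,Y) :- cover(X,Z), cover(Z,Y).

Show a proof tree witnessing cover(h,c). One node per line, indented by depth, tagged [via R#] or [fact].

cover(h,c)  [via R1]
  cover(h,d)  [via R1]
    cover(h,e)  [via R0]
      road(h,e)  [fact]
    cover(e,d)  [via R0]
      road(e,d)  [fact]
  cover(d,c)  [via R1]
    cover(d,i)  [via R0]
      road(d,i)  [fact]
    cover(i,c)  [via R0]
      road(i,c)  [fact]

round 1: derive cover(c,e) via R0 from road(c,e)
round 1: derive cover(d,i) via R0 from road(d,i)
round 1: derive cover(e,d) via R0 from road(e,d)
round 1: derive cover(f,i) via R0 from road(f,i)
round 1: derive cover(h,e) via R0 from road(h,e)
round 1: derive cover(i,c) via R0 from road(i,c)
round 1: derive cover(i,h) via R0 from road(i,h)
round 2: derive cover(c,d) via R1 from cover(c,e), cover(e,d)
round 2: derive cover(d,c) via R1 from cover(d,i), cover(i,c)
round 2: derive cover(d,h) via R1 from cover(d,i), cover(i,h)
round 2: derive cover(e,i) via R1 from cover(e,d), cover(d,i)
round 2: derive cover(f,c) via R1 from cover(f,i), cover(i,c)
round 2: derive cover(f,h) via R1 from cover(f,i), cover(i,h)
round 2: derive cover(h,d) via R1 from cover(h,e), cover(e,d)
round 2: derive cover(i,e) via R1 from cover(i,c), cover(c,e)
round 3: derive cover(c,c) via R1 from cover(c,d), cover(d,c)
round 3: derive cover(c,h) via R1 from cover(c,d), cover(d,h)
round 3: derive cover(c,i) via R1 from cover(c,d), cover(d,i)
round 3: derive cover(d,d) via R1 from cover(d,c), cover(c,d)
round 3: derive cover(d,e) via R1 from cover(d,c), cover(c,e)
round 3: derive cover(e,c) via R1 from cover(e,d), cover(d,c)
round 3: derive cover(e,e) via R1 from cover(e,i), cover(i,e)
round 3: derive cover(e,h) via R1 from cover(e,d), cover(d,h)
round 3: derive cover(f,d) via R1 from cover(f,c), cover(c,d)
round 3: derive cover(f,e) via R1 from cover(f,c), cover(c,e)
round 3: derive cover(h,c) via R1 from cover(h,d), cover(d,c)
round 3: derive cover(h,h) via R1 from cover(h,d), cover(d,h)
round 3: derive cover(h,i) via R1 from cover(h,d), cover(d,i)
round 3: derive cover(i,d) via R1 from cover(i,c), cover(c,d)
round 3: derive cover(i,i) via R1 from cover(i,e), cover(e,i)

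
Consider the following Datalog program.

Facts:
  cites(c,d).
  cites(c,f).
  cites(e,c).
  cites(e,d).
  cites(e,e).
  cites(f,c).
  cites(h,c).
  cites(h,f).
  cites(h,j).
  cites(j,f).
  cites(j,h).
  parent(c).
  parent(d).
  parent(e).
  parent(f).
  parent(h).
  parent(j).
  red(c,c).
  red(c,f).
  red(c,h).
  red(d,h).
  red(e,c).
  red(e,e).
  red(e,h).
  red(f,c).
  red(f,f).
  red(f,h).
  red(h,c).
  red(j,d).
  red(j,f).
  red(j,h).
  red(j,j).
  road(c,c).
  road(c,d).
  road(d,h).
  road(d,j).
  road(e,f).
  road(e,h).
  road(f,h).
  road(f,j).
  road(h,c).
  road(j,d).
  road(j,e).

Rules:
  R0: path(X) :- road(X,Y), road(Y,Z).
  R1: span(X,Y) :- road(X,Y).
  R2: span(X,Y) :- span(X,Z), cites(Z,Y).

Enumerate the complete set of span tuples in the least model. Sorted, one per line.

span(c,c)
span(c,d)
span(c,f)
span(d,c)
span(d,d)
span(d,f)
span(d,h)
span(d,j)
span(e,c)
span(e,d)
span(e,f)
span(e,h)
span(e,j)
span(f,c)
span(f,d)
span(f,f)
span(f,h)
span(f,j)
span(h,c)
span(h,d)
span(h,f)
span(j,c)
span(j,d)
span(j,e)
span(j,f)

round 1: derive span(c,c) via R1 from road(c,c)
round 1: derive span(c,d) via R1 from road(c,d)
round 1: derive span(d,h) via R1 from road(d,h)
round 1: derive span(d,j) via R1 from road(d,j)
round 1: derive span(e,f) via R1 from road(e,f)
round 1: derive span(e,h) via R1 from road(e,h)
round 1: derive span(f,h) via R1 from road(f,h)
round 1: derive span(f,j) via R1 from road(f,j)
round 1: derive span(h,c) via R1 from road(h,c)
round 1: derive span(j,d) via R1 from road(j,d)
round 1: derive span(j,e) via R1 from road(j,e)
round 2: derive span(c,f) via R2 from span(c,c), cites(c,f)
round 2: derive span(d,c) via R2 from span(d,h), cites(h,c)
round 2: derive span(d,f) via R2 from span(d,h), cites(h,f)
round 2: derive span(e,c) via R2 from span(e,f), cites(f,c)
round 2: derive span(e,j) via R2 from span(e,h), cites(h,j)
round 2: derive span(f,c) via R2 from span(f,h), cites(h,c)
round 2: derive span(f,f) via R2 from span(f,h), cites(h,f)
round 2: derive span(h,d) via R2 from span(h,c), cites(c,d)
round 2: derive span(h,f) via R2 from span(h,c), cites(c,f)
round 2: derive span(j,c) via R2 from span(j,e), cites(e,c)
round 3: derive span(d,d) via R2 from span(d,c), cites(c,d)
round 3: derive span(e,d) via R2 from span(e,c), cites(c,d)
round 3: derive span(f,d) via R2 from span(f,c), cites(c,d)
round 3: derive span(j,f) via R2 from span(j,c), cites(c,f)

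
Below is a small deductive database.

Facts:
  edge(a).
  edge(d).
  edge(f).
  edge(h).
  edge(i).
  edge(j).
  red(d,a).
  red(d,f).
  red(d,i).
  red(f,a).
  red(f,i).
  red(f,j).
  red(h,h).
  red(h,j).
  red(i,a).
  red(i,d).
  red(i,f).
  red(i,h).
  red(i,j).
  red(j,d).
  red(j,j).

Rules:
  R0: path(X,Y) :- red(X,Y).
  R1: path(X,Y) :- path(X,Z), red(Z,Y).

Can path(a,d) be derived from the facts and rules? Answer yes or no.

no

round 1: derive path(d,a) via R0 from red(d,a)
round 1: derive path(d,f) via R0 from red(d,f)
round 1: derive path(d,i) via R0 from red(d,i)
round 1: derive path(f,a) via R0 from red(f,a)
round 1: derive path(f,i) via R0 from red(f,i)
round 1: derive path(f,j) via R0 from red(f,j)
round 1: derive path(h,h) via R0 from red(h,h)
round 1: derive path(h,j) via R0 from red(h,j)
round 1: derive path(i,a) via R0 from red(i,a)
round 1: derive path(i,d) via R0 from red(i,d)
round 1: derive path(i,f) via R0 from red(i,f)
round 1: derive path(i,h) via R0 from red(i,h)
round 1: derive path(i,j) via R0 from red(i,j)
round 1: derive path(j,d) via R0 from red(j,d)
round 1: derive path(j,j) via R0 from red(j,j)
round 2: derive path(d,d) via R1 from path(d,i), red(i,d)
round 2: derive path(d,h) via R1 from path(d,i), red(i,h)
round 2: derive path(d,j) via R1 from path(d,f), red(f,j)
round 2: derive path(f,d) via R1 from path(f,i), red(i,d)
round 2: derive path(f,f) via R1 from path(f,i), red(i,f)
round 2: derive path(f,h) via R1 from path(f,i), red(i,h)
round 2: derive path(h,d) via R1 from path(h,j), red(j,d)
round 2: derive path(i,i) via R1 from path(i,d), red(d,i)
round 2: derive path(j,a) via R1 from path(j,d), red(d,a)
round 2: derive path(j,f) via R1 from path(j,d), red(d,f)
round 2: derive path(j,i) via R1 from path(j,d), red(d,i)
round 3: derive path(h,a) via R1 from path(h,d), red(d,a)
round 3: derive path(h,f) via R1 from path(h,d), red(d,f)
round 3: derive path(h,i) via R1 from path(h,d), red(d,i)
round 3: derive path(j,h) via R1 from path(j,i), red(i,h)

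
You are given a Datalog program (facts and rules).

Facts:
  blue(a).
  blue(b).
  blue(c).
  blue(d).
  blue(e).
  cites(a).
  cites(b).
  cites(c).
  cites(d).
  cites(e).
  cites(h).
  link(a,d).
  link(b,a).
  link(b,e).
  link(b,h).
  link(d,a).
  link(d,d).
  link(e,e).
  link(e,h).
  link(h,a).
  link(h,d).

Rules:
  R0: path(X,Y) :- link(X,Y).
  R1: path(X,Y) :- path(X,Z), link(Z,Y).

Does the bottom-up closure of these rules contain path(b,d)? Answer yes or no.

round 1: derive path(a,d) via R0 from link(a,d)
round 1: derive path(b,a) via R0 from link(b,a)
round 1: derive path(b,e) via R0 from link(b,e)
round 1: derive path(b,h) via R0 from link(b,h)
round 1: derive path(d,a) via R0 from link(d,a)
round 1: derive path(d,d) via R0 from link(d,d)
round 1: derive path(e,e) via R0 from link(e,e)
round 1: derive path(e,h) via R0 from link(e,h)
round 1: derive path(h,a) via R0 from link(h,a)
round 1: derive path(h,d) via R0 from link(h,d)
round 2: derive path(a,a) via R1 from path(a,d), link(d,a)
round 2: derive path(b,d) via R1 from path(b,a), link(a,d)
round 2: derive path(e,a) via R1 from path(e,h), link(h,a)
round 2: derive path(e,d) via R1 from path(e,h), link(h,d)

yes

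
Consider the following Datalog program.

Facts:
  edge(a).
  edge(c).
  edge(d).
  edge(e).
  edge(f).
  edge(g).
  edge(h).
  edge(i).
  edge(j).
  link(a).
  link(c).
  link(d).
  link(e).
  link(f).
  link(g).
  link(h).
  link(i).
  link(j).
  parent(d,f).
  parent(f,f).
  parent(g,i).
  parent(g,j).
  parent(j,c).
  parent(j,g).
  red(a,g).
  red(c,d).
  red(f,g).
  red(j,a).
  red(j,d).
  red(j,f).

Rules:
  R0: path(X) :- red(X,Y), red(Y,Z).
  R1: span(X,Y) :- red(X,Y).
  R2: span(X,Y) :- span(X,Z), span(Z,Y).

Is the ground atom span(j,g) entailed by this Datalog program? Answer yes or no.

yes

round 1: derive span(a,g) via R1 from red(a,g)
round 1: derive span(c,d) via R1 from red(c,d)
round 1: derive span(f,g) via R1 from red(f,g)
round 1: derive span(j,a) via R1 from red(j,a)
round 1: derive span(j,d) via R1 from red(j,d)
round 1: derive span(j,f) via R1 from red(j,f)
round 2: derive span(j,g) via R2 from span(j,a), span(a,g)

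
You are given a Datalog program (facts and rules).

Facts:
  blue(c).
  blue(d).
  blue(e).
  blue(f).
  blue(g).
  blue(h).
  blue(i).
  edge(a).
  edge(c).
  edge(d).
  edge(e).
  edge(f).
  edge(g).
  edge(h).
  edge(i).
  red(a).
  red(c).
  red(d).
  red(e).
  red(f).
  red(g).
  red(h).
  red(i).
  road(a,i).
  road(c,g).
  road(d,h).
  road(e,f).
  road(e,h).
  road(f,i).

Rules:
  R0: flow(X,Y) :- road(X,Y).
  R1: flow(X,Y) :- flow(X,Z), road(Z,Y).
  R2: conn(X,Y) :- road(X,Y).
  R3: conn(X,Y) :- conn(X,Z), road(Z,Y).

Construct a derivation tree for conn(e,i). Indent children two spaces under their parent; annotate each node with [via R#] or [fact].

conn(e,i)  [via R3]
  conn(e,f)  [via R2]
    road(e,f)  [fact]
  road(f,i)  [fact]

round 1: derive conn(a,i) via R2 from road(a,i)
round 1: derive conn(c,g) via R2 from road(c,g)
round 1: derive conn(d,h) via R2 from road(d,h)
round 1: derive conn(e,f) via R2 from road(e,f)
round 1: derive conn(e,h) via R2 from road(e,h)
round 1: derive conn(f,i) via R2 from road(f,i)
round 2: derive conn(e,i) via R3 from conn(e,f), road(f,i)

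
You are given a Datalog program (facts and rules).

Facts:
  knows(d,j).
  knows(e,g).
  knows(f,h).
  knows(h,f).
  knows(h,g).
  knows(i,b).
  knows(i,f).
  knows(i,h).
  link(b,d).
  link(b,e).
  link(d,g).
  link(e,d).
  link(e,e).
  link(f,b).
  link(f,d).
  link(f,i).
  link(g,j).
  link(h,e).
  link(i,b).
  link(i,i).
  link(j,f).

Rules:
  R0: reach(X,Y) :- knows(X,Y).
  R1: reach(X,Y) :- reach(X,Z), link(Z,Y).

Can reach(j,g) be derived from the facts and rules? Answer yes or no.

round 1: derive reach(d,j) via R0 from knows(d,j)
round 1: derive reach(e,g) via R0 from knows(e,g)
round 1: derive reach(f,h) via R0 from knows(f,h)
round 1: derive reach(h,f) via R0 from knows(h,f)
round 1: derive reach(h,g) via R0 from knows(h,g)
round 1: derive reach(i,b) via R0 from knows(i,b)
round 1: derive reach(i,f) via R0 from knows(i,f)
round 1: derive reach(i,h) via R0 from knows(i,h)
round 2: derive reach(d,f) via R1 from reach(d,j), link(j,f)
round 2: derive reach(e,j) via R1 from reach(e,g), link(g,j)
round 2: derive reach(f,e) via R1 from reach(f,h), link(h,e)
round 2: derive reach(h,b) via R1 from reach(h,f), link(f,b)
round 2: derive reach(h,d) via R1 from reach(h,f), link(f,d)
round 2: derive reach(h,i) via R1 from reach(h,f), link(f,i)
round 2: derive reach(h,j) via R1 from reach(h,g), link(g,j)
round 2: derive reach(i,d) via R1 from reach(i,b), link(b,d)
round 2: derive reach(i,e) via R1 from reach(i,b), link(b,e)
round 2: derive reach(i,i) via R1 from reach(i,f), link(f,i)
round 3: derive reach(d,b) via R1 from reach(d,f), link(f,b)
round 3: derive reach(d,d) via R1 from reach(d,f), link(f,d)
round 3: derive reach(d,i) via R1 from reach(d,f), link(f,i)
round 3: derive reach(e,f) via R1 from reach(e,j), link(j,f)
round 3: derive reach(f,d) via R1 from reach(f,e), link(e,d)
round 3: derive reach(h,e) via R1 from reach(h,b), link(b,e)
round 3: derive reach(i,g) via R1 from reach(i,d), link(d,g)
round 4: derive reach(d,e) via R1 from reach(d,b), link(b,e)
round 4: derive reach(d,g) via R1 from reach(d,d), link(d,g)
round 4: derive reach(e,b) via R1 from reach(e,f), link(f,b)
round 4: derive reach(e,d) via R1 from reach(e,f), link(f,d)
round 4: derive reach(e,i) via R1 from reach(e,f), link(f,i)
round 4: derive reach(f,g) via R1 from reach(f,d), link(d,g)
round 4: derive reach(i,j) via R1 from reach(i,g), link(g,j)
round 5: derive reach(e,e) via R1 from reach(e,b), link(b,e)
round 5: derive reach(f,j) via R1 from reach(f,g), link(g,j)
round 6: derive reach(f,f) via R1 from reach(f,j), link(j,f)
round 7: derive reach(f,b) via R1 from reach(f,f), link(f,b)
round 7: derive reach(f,i) via R1 from reach(f,f), link(f,i)

no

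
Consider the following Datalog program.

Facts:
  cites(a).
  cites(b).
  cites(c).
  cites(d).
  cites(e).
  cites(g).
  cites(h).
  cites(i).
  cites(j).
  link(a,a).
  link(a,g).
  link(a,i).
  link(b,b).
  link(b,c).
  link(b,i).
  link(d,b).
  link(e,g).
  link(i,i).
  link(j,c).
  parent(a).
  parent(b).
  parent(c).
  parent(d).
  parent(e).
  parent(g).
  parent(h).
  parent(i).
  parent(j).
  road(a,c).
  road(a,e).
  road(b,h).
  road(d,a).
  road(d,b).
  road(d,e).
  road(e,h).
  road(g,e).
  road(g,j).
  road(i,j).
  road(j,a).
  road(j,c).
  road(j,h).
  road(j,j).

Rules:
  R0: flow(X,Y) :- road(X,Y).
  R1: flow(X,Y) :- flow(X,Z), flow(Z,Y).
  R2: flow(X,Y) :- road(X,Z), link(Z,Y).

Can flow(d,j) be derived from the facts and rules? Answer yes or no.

yes

round 1: derive flow(a,c) via R0 from road(a,c)
round 1: derive flow(a,e) via R0 from road(a,e)
round 1: derive flow(b,h) via R0 from road(b,h)
round 1: derive flow(d,a) via R0 from road(d,a)
round 1: derive flow(d,b) via R0 from road(d,b)
round 1: derive flow(d,e) via R0 from road(d,e)
round 1: derive flow(e,h) via R0 from road(e,h)
round 1: derive flow(g,e) via R0 from road(g,e)
round 1: derive flow(g,j) via R0 from road(g,j)
round 1: derive flow(i,j) via R0 from road(i,j)
round 1: derive flow(j,a) via R0 from road(j,a)
round 1: derive flow(j,c) via R0 from road(j,c)
round 1: derive flow(j,h) via R0 from road(j,h)
round 1: derive flow(j,j) via R0 from road(j,j)
round 1: derive flow(a,g) via R2 from road(a,e), link(e,g)
round 1: derive flow(d,c) via R2 from road(d,b), link(b,c)
round 1: derive flow(d,g) via R2 from road(d,a), link(a,g)
round 1: derive flow(d,i) via R2 from road(d,a), link(a,i)
round 1: derive flow(g,c) via R2 from road(g,j), link(j,c)
round 1: derive flow(g,g) via R2 from road(g,e), link(e,g)
round 1: derive flow(i,c) via R2 from road(i,j), link(j,c)
round 1: derive flow(j,g) via R2 from road(j,a), link(a,g)
round 1: derive flow(j,i) via R2 from road(j,a), link(a,i)
round 2: derive flow(a,h) via R1 from flow(a,e), flow(e,h)
round 2: derive flow(a,j) via R1 from flow(a,g), flow(g,j)
round 2: derive flow(d,h) via R1 from flow(d,b), flow(b,h)
round 2: derive flow(d,j) via R1 from flow(d,g), flow(g,j)
round 2: derive flow(g,a) via R1 from flow(g,j), flow(j,a)
round 2: derive flow(g,h) via R1 from flow(g,e), flow(e,h)
round 2: derive flow(g,i) via R1 from flow(g,j), flow(j,i)
round 2: derive flow(i,a) via R1 from flow(i,j), flow(j,a)
round 2: derive flow(i,g) via R1 from flow(i,j), flow(j,g)
round 2: derive flow(i,h) via R1 from flow(i,j), flow(j,h)
round 2: derive flow(i,i) via R1 from flow(i,j), flow(j,i)
round 2: derive flow(j,e) via R1 from flow(j,a), flow(a,e)
round 3: derive flow(a,a) via R1 from flow(a,g), flow(g,a)
round 3: derive flow(a,i) via R1 from flow(a,g), flow(g,i)
round 3: derive flow(i,e) via R1 from flow(i,a), flow(a,e)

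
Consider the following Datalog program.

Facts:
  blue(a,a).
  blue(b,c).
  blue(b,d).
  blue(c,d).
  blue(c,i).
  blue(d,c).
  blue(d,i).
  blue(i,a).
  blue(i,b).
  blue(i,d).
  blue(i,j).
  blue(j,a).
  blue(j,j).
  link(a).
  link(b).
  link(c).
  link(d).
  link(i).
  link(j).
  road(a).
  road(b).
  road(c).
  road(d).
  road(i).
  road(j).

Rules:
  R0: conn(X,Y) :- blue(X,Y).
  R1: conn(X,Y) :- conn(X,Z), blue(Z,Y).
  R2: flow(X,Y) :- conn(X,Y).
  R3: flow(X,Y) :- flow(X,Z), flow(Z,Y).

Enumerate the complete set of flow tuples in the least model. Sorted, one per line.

round 1: derive conn(a,a) via R0 from blue(a,a)
round 1: derive conn(b,c) via R0 from blue(b,c)
round 1: derive conn(b,d) via R0 from blue(b,d)
round 1: derive conn(c,d) via R0 from blue(c,d)
round 1: derive conn(c,i) via R0 from blue(c,i)
round 1: derive conn(d,c) via R0 from blue(d,c)
round 1: derive conn(d,i) via R0 from blue(d,i)
round 1: derive conn(i,a) via R0 from blue(i,a)
round 1: derive conn(i,b) via R0 from blue(i,b)
round 1: derive conn(i,d) via R0 from blue(i,d)
round 1: derive conn(i,j) via R0 from blue(i,j)
round 1: derive conn(j,a) via R0 from blue(j,a)
round 1: derive conn(j,j) via R0 from blue(j,j)
round 2: derive conn(b,i) via R1 from conn(b,c), blue(c,i)
round 2: derive conn(c,a) via R1 from conn(c,i), blue(i,a)
round 2: derive conn(c,b) via R1 from conn(c,i), blue(i,b)
round 2: derive conn(c,c) via R1 from conn(c,d), blue(d,c)
round 2: derive conn(c,j) via R1 from conn(c,i), blue(i,j)
round 2: derive conn(d,a) via R1 from conn(d,i), blue(i,a)
round 2: derive conn(d,b) via R1 from conn(d,i), blue(i,b)
round 2: derive conn(d,d) via R1 from conn(d,c), blue(c,d)
round 2: derive conn(d,j) via R1 from conn(d,i), blue(i,j)
round 2: derive conn(i,c) via R1 from conn(i,b), blue(b,c)
round 2: derive conn(i,i) via R1 from conn(i,d), blue(d,i)
round 2: derive flow(a,a) via R2 from conn(a,a)
round 2: derive flow(b,c) via R2 from conn(b,c)
round 2: derive flow(b,d) via R2 from conn(b,d)
round 2: derive flow(c,d) via R2 from conn(c,d)
round 2: derive flow(c,i) via R2 from conn(c,i)
round 2: derive flow(d,c) via R2 from conn(d,c)
round 2: derive flow(d,i) via R2 from conn(d,i)
round 2: derive flow(i,a) via R2 from conn(i,a)
round 2: derive flow(i,b) via R2 from conn(i,b)
round 2: derive flow(i,d) via R2 from conn(i,d)
round 2: derive flow(i,j) via R2 from conn(i,j)
round 2: derive flow(j,a) via R2 from conn(j,a)
round 2: derive flow(j,j) via R2 from conn(j,j)
round 3: derive conn(b,a) via R1 from conn(b,i), blue(i,a)
round 3: derive conn(b,b) via R1 from conn(b,i), blue(i,b)
round 3: derive conn(b,j) via R1 from conn(b,i), blue(i,j)
round 3: derive flow(b,i) via R2 from conn(b,i)
round 3: derive flow(c,a) via R2 from conn(c,a)
round 3: derive flow(c,b) via R2 from conn(c,b)
round 3: derive flow(c,c) via R2 from conn(c,c)
round 3: derive flow(c,j) via R2 from conn(c,j)
round 3: derive flow(d,a) via R2 from conn(d,a)
round 3: derive flow(d,b) via R2 from conn(d,b)
round 3: derive flow(d,d) via R2 from conn(d,d)
round 3: derive flow(d,j) via R2 from conn(d,j)
round 3: derive flow(i,c) via R2 from conn(i,c)
round 3: derive flow(i,i) via R2 from conn(i,i)
round 4: derive flow(b,a) via R2 from conn(b,a)
round 4: derive flow(b,b) via R2 from conn(b,b)
round 4: derive flow(b,j) via R2 from conn(b,j)

flow(a,a)
flow(b,a)
flow(b,b)
flow(b,c)
flow(b,d)
flow(b,i)
flow(b,j)
flow(c,a)
flow(c,b)
flow(c,c)
flow(c,d)
flow(c,i)
flow(c,j)
flow(d,a)
flow(d,b)
flow(d,c)
flow(d,d)
flow(d,i)
flow(d,j)
flow(i,a)
flow(i,b)
flow(i,c)
flow(i,d)
flow(i,i)
flow(i,j)
flow(j,a)
flow(j,j)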